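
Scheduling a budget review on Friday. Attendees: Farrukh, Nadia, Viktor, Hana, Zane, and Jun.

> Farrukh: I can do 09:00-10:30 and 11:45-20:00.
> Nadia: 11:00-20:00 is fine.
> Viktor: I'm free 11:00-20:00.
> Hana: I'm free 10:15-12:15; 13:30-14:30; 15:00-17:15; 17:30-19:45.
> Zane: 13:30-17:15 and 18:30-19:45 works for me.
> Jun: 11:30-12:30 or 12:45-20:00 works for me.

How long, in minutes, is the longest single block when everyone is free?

135

Farrukh ∩ Nadia: 11:45-20:00.
Farrukh ∩ Nadia ∩ Viktor: 11:45-20:00.
Farrukh ∩ Nadia ∩ Viktor ∩ Hana: 11:45-12:15, 13:30-14:30, 15:00-17:15, 17:30-19:45.
Farrukh ∩ Nadia ∩ Viktor ∩ Hana ∩ Zane: 13:30-14:30, 15:00-17:15, 18:30-19:45.
Farrukh ∩ Nadia ∩ Viktor ∩ Hana ∩ Zane ∩ Jun: 13:30-14:30, 15:00-17:15, 18:30-19:45.
So the common availability across everyone is 13:30-14:30, 15:00-17:15, 18:30-19:45.
The longest is 15:00-17:15 at 135 minutes.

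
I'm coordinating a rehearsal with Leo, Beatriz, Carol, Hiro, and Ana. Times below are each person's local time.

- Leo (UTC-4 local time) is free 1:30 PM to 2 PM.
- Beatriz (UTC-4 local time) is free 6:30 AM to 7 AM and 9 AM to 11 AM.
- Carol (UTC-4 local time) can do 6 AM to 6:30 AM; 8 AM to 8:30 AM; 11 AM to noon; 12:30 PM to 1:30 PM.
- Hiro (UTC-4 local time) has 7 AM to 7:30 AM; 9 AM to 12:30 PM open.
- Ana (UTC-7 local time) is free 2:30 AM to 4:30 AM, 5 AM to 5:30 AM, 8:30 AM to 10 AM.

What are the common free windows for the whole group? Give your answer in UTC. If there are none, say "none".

none

Leo in UTC: 17:30-18:00 (add 4h to convert from UTC-4).
Beatriz in UTC: 10:30-11:00, 13:00-15:00 (add 4h to convert from UTC-4).
Carol in UTC: 10:00-10:30, 12:00-12:30, 15:00-16:00, 16:30-17:30 (add 4h to convert from UTC-4).
Hiro in UTC: 11:00-11:30, 13:00-16:30 (add 4h to convert from UTC-4).
Ana in UTC: 09:30-11:30, 12:00-12:30, 15:30-17:00 (add 7h to convert from UTC-7).
Leo ∩ Beatriz: ∅.
Leo ∩ Beatriz ∩ Carol: ∅.
Leo ∩ Beatriz ∩ Carol ∩ Hiro: ∅.
Leo ∩ Beatriz ∩ Carol ∩ Hiro ∩ Ana: ∅.
There is no time when everyone is free.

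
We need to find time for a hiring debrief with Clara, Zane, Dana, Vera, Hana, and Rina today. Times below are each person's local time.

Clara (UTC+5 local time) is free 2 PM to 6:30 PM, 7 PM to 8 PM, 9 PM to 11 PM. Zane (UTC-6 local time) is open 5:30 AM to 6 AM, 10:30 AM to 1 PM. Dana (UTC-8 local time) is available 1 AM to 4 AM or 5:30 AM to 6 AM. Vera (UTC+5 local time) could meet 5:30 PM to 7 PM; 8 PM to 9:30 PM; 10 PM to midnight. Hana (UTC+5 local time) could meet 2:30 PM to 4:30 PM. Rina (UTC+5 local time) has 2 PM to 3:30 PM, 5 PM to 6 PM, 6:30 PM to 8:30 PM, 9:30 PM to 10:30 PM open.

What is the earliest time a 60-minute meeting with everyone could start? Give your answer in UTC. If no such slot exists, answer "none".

Clara in UTC: 09:00-13:30, 14:00-15:00, 16:00-18:00 (subtract 5h to convert from UTC+5).
Zane in UTC: 11:30-12:00, 16:30-19:00 (add 6h to convert from UTC-6).
Dana in UTC: 09:00-12:00, 13:30-14:00 (add 8h to convert from UTC-8).
Vera in UTC: 12:30-14:00, 15:00-16:30, 17:00-19:00 (subtract 5h to convert from UTC+5).
Hana in UTC: 09:30-11:30 (subtract 5h to convert from UTC+5).
Rina in UTC: 09:00-10:30, 12:00-13:00, 13:30-15:30, 16:30-17:30 (subtract 5h to convert from UTC+5).
Clara ∩ Zane: 11:30-12:00, 16:30-18:00.
Clara ∩ Zane ∩ Dana: 11:30-12:00.
Clara ∩ Zane ∩ Dana ∩ Vera: ∅.
Clara ∩ Zane ∩ Dana ∩ Vera ∩ Hana: ∅.
Clara ∩ Zane ∩ Dana ∩ Vera ∩ Hana ∩ Rina: ∅.
There is no time when everyone is free.
No common window is at least 60 minutes long.

none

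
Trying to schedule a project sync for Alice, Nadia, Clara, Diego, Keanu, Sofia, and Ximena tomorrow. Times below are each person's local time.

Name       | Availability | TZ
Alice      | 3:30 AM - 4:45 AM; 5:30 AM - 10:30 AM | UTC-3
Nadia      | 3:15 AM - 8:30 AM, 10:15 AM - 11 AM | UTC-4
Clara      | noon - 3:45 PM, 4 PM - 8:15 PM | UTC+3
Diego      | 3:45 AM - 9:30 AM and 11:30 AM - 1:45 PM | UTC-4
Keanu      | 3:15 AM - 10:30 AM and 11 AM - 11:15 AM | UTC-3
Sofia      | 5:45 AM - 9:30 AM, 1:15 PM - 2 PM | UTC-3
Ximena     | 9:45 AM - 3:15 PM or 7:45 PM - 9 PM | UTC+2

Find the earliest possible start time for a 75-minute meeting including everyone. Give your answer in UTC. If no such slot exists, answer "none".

09:00

Alice in UTC: 06:30-07:45, 08:30-13:30 (add 3h to convert from UTC-3).
Nadia in UTC: 07:15-12:30, 14:15-15:00 (add 4h to convert from UTC-4).
Clara in UTC: 09:00-12:45, 13:00-17:15 (subtract 3h to convert from UTC+3).
Diego in UTC: 07:45-13:30, 15:30-17:45 (add 4h to convert from UTC-4).
Keanu in UTC: 06:15-13:30, 14:00-14:15 (add 3h to convert from UTC-3).
Sofia in UTC: 08:45-12:30, 16:15-17:00 (add 3h to convert from UTC-3).
Ximena in UTC: 07:45-13:15, 17:45-19:00 (subtract 2h to convert from UTC+2).
Alice ∩ Nadia: 07:15-07:45, 08:30-12:30.
Alice ∩ Nadia ∩ Clara: 09:00-12:30.
Alice ∩ Nadia ∩ Clara ∩ Diego: 09:00-12:30.
Alice ∩ Nadia ∩ Clara ∩ Diego ∩ Keanu: 09:00-12:30.
Alice ∩ Nadia ∩ Clara ∩ Diego ∩ Keanu ∩ Sofia: 09:00-12:30.
Alice ∩ Nadia ∩ Clara ∩ Diego ∩ Keanu ∩ Sofia ∩ Ximena: 09:00-12:30.
The first common window of at least 75 minutes is 09:00-12:30, so the earliest start is 09:00.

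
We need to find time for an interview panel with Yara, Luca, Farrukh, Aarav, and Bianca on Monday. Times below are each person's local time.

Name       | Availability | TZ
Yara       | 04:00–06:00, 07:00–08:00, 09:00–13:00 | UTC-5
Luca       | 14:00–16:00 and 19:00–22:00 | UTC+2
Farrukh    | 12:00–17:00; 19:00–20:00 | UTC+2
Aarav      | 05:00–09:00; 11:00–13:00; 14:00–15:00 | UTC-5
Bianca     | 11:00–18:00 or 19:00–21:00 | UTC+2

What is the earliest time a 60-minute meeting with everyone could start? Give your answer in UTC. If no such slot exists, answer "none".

Yara in UTC: 09:00-11:00, 12:00-13:00, 14:00-18:00 (add 5h to convert from UTC-5).
Luca in UTC: 12:00-14:00, 17:00-20:00 (subtract 2h to convert from UTC+2).
Farrukh in UTC: 10:00-15:00, 17:00-18:00 (subtract 2h to convert from UTC+2).
Aarav in UTC: 10:00-14:00, 16:00-18:00, 19:00-20:00 (add 5h to convert from UTC-5).
Bianca in UTC: 09:00-16:00, 17:00-19:00 (subtract 2h to convert from UTC+2).
Yara ∩ Luca: 12:00-13:00, 17:00-18:00.
Yara ∩ Luca ∩ Farrukh: 12:00-13:00, 17:00-18:00.
Yara ∩ Luca ∩ Farrukh ∩ Aarav: 12:00-13:00, 17:00-18:00.
Yara ∩ Luca ∩ Farrukh ∩ Aarav ∩ Bianca: 12:00-13:00, 17:00-18:00.
The first common window of at least 60 minutes is 12:00-13:00, so the earliest start is 12:00.

12:00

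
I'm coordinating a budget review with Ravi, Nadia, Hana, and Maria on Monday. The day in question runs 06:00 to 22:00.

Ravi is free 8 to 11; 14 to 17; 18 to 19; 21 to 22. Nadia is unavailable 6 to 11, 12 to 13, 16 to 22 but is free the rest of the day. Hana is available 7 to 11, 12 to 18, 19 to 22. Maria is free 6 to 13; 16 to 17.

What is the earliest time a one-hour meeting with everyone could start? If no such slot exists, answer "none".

Ravi free: 08:00-11:00, 14:00-17:00, 18:00-19:00, 21:00-22:00.
Nadia free: 11:00-12:00, 13:00-16:00 (invert busy blocks within the working day).
Hana free: 07:00-11:00, 12:00-18:00, 19:00-22:00.
Maria free: 06:00-13:00, 16:00-17:00.
Ravi ∩ Nadia: 14:00-16:00.
Ravi ∩ Nadia ∩ Hana: 14:00-16:00.
Ravi ∩ Nadia ∩ Hana ∩ Maria: ∅.
There is no time when everyone is free.
No common window is at least 60 minutes long.

none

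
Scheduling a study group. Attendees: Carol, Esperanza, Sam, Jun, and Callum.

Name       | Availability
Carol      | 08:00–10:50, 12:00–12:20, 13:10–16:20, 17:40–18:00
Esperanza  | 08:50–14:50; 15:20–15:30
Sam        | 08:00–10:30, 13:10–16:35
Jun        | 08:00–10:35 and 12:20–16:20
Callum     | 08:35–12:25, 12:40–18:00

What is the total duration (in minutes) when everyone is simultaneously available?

Carol ∩ Esperanza: 08:50-10:50, 12:00-12:20, 13:10-14:50, 15:20-15:30.
Carol ∩ Esperanza ∩ Sam: 08:50-10:30, 13:10-14:50, 15:20-15:30.
Carol ∩ Esperanza ∩ Sam ∩ Jun: 08:50-10:30, 13:10-14:50, 15:20-15:30.
Carol ∩ Esperanza ∩ Sam ∩ Jun ∩ Callum: 08:50-10:30, 13:10-14:50, 15:20-15:30.
Summing the common windows: 100 + 100 + 10 = 210 minutes.

210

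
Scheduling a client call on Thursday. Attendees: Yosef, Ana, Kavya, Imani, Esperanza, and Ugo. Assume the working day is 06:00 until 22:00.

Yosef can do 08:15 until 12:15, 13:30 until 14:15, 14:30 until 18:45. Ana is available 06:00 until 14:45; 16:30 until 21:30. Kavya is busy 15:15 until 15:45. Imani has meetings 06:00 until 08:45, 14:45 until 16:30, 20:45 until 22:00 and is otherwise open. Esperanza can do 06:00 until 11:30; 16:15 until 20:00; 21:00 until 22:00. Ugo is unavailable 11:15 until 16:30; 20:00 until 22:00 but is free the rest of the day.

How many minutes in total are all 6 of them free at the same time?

285

Yosef free: 08:15-12:15, 13:30-14:15, 14:30-18:45.
Ana free: 06:00-14:45, 16:30-21:30.
Kavya free: 06:00-15:15, 15:45-22:00 (invert busy blocks within the working day).
Imani free: 08:45-14:45, 16:30-20:45 (invert busy blocks within the working day).
Esperanza free: 06:00-11:30, 16:15-20:00, 21:00-22:00.
Ugo free: 06:00-11:15, 16:30-20:00 (invert busy blocks within the working day).
Yosef ∩ Ana: 08:15-12:15, 13:30-14:15, 14:30-14:45, 16:30-18:45.
Yosef ∩ Ana ∩ Kavya: 08:15-12:15, 13:30-14:15, 14:30-14:45, 16:30-18:45.
Yosef ∩ Ana ∩ Kavya ∩ Imani: 08:45-12:15, 13:30-14:15, 14:30-14:45, 16:30-18:45.
Yosef ∩ Ana ∩ Kavya ∩ Imani ∩ Esperanza: 08:45-11:30, 16:30-18:45.
Yosef ∩ Ana ∩ Kavya ∩ Imani ∩ Esperanza ∩ Ugo: 08:45-11:15, 16:30-18:45.
Those are the intersection windows.
Summing the common windows: 150 + 135 = 285 minutes.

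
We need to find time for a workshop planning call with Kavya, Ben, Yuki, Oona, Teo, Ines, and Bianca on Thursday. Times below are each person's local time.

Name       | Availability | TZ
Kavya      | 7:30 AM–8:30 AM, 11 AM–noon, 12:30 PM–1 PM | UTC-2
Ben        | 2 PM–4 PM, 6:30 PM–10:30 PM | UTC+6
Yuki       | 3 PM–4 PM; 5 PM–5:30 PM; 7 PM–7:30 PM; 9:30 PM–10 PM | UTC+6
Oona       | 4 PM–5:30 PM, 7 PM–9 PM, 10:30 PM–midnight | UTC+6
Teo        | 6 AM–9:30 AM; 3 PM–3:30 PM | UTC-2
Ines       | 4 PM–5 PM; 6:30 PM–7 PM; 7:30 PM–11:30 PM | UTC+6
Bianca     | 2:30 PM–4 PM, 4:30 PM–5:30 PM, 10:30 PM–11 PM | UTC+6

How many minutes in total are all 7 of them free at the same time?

0

Kavya in UTC: 09:30-10:30, 13:00-14:00, 14:30-15:00 (add 2h to convert from UTC-2).
Ben in UTC: 08:00-10:00, 12:30-16:30 (subtract 6h to convert from UTC+6).
Yuki in UTC: 09:00-10:00, 11:00-11:30, 13:00-13:30, 15:30-16:00 (subtract 6h to convert from UTC+6).
Oona in UTC: 10:00-11:30, 13:00-15:00, 16:30-18:00 (subtract 6h to convert from UTC+6).
Teo in UTC: 08:00-11:30, 17:00-17:30 (add 2h to convert from UTC-2).
Ines in UTC: 10:00-11:00, 12:30-13:00, 13:30-17:30 (subtract 6h to convert from UTC+6).
Bianca in UTC: 08:30-10:00, 10:30-11:30, 16:30-17:00 (subtract 6h to convert from UTC+6).
Kavya ∩ Ben: 09:30-10:00, 13:00-14:00, 14:30-15:00.
Kavya ∩ Ben ∩ Yuki: 09:30-10:00, 13:00-13:30.
Kavya ∩ Ben ∩ Yuki ∩ Oona: 13:00-13:30.
Kavya ∩ Ben ∩ Yuki ∩ Oona ∩ Teo: ∅.
Kavya ∩ Ben ∩ Yuki ∩ Oona ∩ Teo ∩ Ines: ∅.
Kavya ∩ Ben ∩ Yuki ∩ Oona ∩ Teo ∩ Ines ∩ Bianca: ∅.
There is no time when everyone is free.
There is no common window, so the total is 0 minutes.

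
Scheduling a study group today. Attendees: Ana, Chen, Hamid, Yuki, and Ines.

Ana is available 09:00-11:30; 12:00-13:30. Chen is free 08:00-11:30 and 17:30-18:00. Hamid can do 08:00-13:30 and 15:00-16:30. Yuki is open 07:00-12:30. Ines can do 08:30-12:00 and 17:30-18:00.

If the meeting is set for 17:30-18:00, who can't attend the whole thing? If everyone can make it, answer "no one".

Ana: not fully free for 17:30-18:00. Chen: free for 17:30-18:00. Hamid: not fully free for 17:30-18:00. Yuki: not fully free for 17:30-18:00. Ines: free for 17:30-18:00.

Ana, Hamid, Yuki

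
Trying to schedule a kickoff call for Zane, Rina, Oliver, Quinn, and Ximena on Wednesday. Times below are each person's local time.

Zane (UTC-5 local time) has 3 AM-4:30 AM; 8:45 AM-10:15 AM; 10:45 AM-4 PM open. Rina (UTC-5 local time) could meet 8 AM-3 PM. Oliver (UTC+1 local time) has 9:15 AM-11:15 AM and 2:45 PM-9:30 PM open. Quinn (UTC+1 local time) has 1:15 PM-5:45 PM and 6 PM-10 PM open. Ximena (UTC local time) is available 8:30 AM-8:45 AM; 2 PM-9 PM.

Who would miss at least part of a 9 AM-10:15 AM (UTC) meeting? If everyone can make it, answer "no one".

Zane in UTC: 08:00-09:30, 13:45-15:15, 15:45-21:00 (add 5h to convert from UTC-5).
Rina in UTC: 13:00-20:00 (add 5h to convert from UTC-5).
Oliver in UTC: 08:15-10:15, 13:45-20:30 (subtract 1h to convert from UTC+1).
Quinn in UTC: 12:15-16:45, 17:00-21:00 (subtract 1h to convert from UTC+1).
Ximena in UTC: 08:30-08:45, 14:00-21:00.
Zane: not fully free for 09:00-10:15. Rina: not fully free for 09:00-10:15. Oliver: free for 09:00-10:15. Quinn: not fully free for 09:00-10:15. Ximena: not fully free for 09:00-10:15.

Quinn, Rina, Ximena, Zane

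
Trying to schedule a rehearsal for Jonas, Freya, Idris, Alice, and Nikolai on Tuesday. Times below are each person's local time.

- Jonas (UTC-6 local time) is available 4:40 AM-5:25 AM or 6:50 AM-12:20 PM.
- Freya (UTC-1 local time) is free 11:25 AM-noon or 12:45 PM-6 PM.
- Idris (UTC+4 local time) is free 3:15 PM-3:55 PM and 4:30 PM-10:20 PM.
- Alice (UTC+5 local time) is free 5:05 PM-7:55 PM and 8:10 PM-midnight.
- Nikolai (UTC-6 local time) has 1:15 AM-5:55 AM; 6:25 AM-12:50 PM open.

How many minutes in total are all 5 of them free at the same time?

Jonas in UTC: 10:40-11:25, 12:50-18:20 (add 6h to convert from UTC-6).
Freya in UTC: 12:25-13:00, 13:45-19:00 (add 1h to convert from UTC-1).
Idris in UTC: 11:15-11:55, 12:30-18:20 (subtract 4h to convert from UTC+4).
Alice in UTC: 12:05-14:55, 15:10-19:00 (subtract 5h to convert from UTC+5).
Nikolai in UTC: 07:15-11:55, 12:25-18:50 (add 6h to convert from UTC-6).
Jonas ∩ Freya: 12:50-13:00, 13:45-18:20.
Jonas ∩ Freya ∩ Idris: 12:50-13:00, 13:45-18:20.
Jonas ∩ Freya ∩ Idris ∩ Alice: 12:50-13:00, 13:45-14:55, 15:10-18:20.
Jonas ∩ Freya ∩ Idris ∩ Alice ∩ Nikolai: 12:50-13:00, 13:45-14:55, 15:10-18:20.
Those are the intersection windows.
Summing the common windows: 10 + 70 + 190 = 270 minutes.

270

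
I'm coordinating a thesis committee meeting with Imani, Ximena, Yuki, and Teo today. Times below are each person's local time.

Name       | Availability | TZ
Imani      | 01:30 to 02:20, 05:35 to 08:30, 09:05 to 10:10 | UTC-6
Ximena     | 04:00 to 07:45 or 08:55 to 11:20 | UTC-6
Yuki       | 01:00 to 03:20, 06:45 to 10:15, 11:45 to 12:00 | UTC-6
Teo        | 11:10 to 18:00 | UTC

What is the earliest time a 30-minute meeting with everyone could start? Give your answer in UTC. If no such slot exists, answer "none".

Imani in UTC: 07:30-08:20, 11:35-14:30, 15:05-16:10 (add 6h to convert from UTC-6).
Ximena in UTC: 10:00-13:45, 14:55-17:20 (add 6h to convert from UTC-6).
Yuki in UTC: 07:00-09:20, 12:45-16:15, 17:45-18:00 (add 6h to convert from UTC-6).
Teo in UTC: 11:10-18:00.
Imani ∩ Ximena: 11:35-13:45, 15:05-16:10.
Imani ∩ Ximena ∩ Yuki: 12:45-13:45, 15:05-16:10.
Imani ∩ Ximena ∩ Yuki ∩ Teo: 12:45-13:45, 15:05-16:10.
The first common window of at least 30 minutes is 12:45-13:45, so the earliest start is 12:45.

12:45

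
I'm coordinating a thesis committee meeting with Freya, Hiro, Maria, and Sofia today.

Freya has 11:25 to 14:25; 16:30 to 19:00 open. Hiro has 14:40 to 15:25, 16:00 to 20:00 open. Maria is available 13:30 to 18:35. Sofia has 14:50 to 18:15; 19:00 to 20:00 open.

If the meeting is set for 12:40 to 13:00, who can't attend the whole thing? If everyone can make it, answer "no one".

Hiro, Maria, Sofia

Freya: free for 12:40-13:00. Hiro: not fully free for 12:40-13:00. Maria: not fully free for 12:40-13:00. Sofia: not fully free for 12:40-13:00.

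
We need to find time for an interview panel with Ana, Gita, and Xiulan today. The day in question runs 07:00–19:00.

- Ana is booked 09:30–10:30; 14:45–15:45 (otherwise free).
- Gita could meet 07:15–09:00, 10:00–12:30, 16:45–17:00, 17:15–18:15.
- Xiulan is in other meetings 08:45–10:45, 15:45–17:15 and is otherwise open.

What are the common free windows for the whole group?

07:15-08:45, 10:45-12:30, 17:15-18:15

Ana free: 07:00-09:30, 10:30-14:45, 15:45-19:00 (invert busy blocks within the working day).
Gita free: 07:15-09:00, 10:00-12:30, 16:45-17:00, 17:15-18:15.
Xiulan free: 07:00-08:45, 10:45-15:45, 17:15-19:00 (invert busy blocks within the working day).
Ana ∩ Gita: 07:15-09:00, 10:30-12:30, 16:45-17:00, 17:15-18:15.
Ana ∩ Gita ∩ Xiulan: 07:15-08:45, 10:45-12:30, 17:15-18:15.
Those are the intersection windows.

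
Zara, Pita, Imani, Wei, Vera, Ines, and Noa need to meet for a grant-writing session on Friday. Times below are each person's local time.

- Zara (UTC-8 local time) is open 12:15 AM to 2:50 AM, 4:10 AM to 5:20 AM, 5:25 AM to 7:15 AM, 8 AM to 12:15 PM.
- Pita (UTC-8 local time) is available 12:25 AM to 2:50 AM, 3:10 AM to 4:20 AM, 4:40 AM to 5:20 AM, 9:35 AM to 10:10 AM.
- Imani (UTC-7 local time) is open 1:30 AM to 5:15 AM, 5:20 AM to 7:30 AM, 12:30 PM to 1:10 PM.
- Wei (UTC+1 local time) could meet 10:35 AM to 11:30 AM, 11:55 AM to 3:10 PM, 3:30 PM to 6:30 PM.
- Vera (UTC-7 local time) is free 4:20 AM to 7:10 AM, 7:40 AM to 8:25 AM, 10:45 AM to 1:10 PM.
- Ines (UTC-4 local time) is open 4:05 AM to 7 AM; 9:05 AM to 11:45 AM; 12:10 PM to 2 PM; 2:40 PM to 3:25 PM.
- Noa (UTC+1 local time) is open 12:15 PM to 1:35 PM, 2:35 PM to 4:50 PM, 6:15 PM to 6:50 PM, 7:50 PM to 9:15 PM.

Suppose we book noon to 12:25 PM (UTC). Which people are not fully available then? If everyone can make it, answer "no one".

Imani, Ines, Pita, Zara

Zara in UTC: 08:15-10:50, 12:10-13:20, 13:25-15:15, 16:00-20:15 (add 8h to convert from UTC-8).
Pita in UTC: 08:25-10:50, 11:10-12:20, 12:40-13:20, 17:35-18:10 (add 8h to convert from UTC-8).
Imani in UTC: 08:30-12:15, 12:20-14:30, 19:30-20:10 (add 7h to convert from UTC-7).
Wei in UTC: 09:35-10:30, 10:55-14:10, 14:30-17:30 (subtract 1h to convert from UTC+1).
Vera in UTC: 11:20-14:10, 14:40-15:25, 17:45-20:10 (add 7h to convert from UTC-7).
Ines in UTC: 08:05-11:00, 13:05-15:45, 16:10-18:00, 18:40-19:25 (add 4h to convert from UTC-4).
Noa in UTC: 11:15-12:35, 13:35-15:50, 17:15-17:50, 18:50-20:15 (subtract 1h to convert from UTC+1).
Zara: not fully free for 12:00-12:25. Pita: not fully free for 12:00-12:25. Imani: not fully free for 12:00-12:25. Wei: free for 12:00-12:25. Vera: free for 12:00-12:25. Ines: not fully free for 12:00-12:25. Noa: free for 12:00-12:25.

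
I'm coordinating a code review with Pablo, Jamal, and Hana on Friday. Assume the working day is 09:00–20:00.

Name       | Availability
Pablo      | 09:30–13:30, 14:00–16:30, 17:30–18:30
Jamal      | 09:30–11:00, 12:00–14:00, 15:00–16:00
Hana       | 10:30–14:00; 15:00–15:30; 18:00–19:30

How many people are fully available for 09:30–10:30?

2

Pablo and Jamal can make the full 09:30-10:30 slot — that's 2.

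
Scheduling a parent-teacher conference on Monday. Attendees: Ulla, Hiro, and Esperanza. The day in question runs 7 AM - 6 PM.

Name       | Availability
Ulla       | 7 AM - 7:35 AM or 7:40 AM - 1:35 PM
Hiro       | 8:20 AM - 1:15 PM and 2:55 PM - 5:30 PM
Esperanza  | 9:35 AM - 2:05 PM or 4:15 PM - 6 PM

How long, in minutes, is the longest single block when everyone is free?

220

Ulla ∩ Hiro: 08:20-13:15.
Ulla ∩ Hiro ∩ Esperanza: 09:35-13:15.
The longest is 09:35-13:15 at 220 minutes.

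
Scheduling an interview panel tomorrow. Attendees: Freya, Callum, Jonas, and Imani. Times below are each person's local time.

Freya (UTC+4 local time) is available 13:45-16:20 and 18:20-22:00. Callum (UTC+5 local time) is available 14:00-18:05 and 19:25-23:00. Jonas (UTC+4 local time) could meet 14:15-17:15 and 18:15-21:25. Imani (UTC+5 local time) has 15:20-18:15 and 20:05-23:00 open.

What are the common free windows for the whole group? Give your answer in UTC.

Freya in UTC: 09:45-12:20, 14:20-18:00 (subtract 4h to convert from UTC+4).
Callum in UTC: 09:00-13:05, 14:25-18:00 (subtract 5h to convert from UTC+5).
Jonas in UTC: 10:15-13:15, 14:15-17:25 (subtract 4h to convert from UTC+4).
Imani in UTC: 10:20-13:15, 15:05-18:00 (subtract 5h to convert from UTC+5).
Freya ∩ Callum: 09:45-12:20, 14:25-18:00.
Freya ∩ Callum ∩ Jonas: 10:15-12:20, 14:25-17:25.
Freya ∩ Callum ∩ Jonas ∩ Imani: 10:20-12:20, 15:05-17:25.

10:20-12:20, 15:05-17:25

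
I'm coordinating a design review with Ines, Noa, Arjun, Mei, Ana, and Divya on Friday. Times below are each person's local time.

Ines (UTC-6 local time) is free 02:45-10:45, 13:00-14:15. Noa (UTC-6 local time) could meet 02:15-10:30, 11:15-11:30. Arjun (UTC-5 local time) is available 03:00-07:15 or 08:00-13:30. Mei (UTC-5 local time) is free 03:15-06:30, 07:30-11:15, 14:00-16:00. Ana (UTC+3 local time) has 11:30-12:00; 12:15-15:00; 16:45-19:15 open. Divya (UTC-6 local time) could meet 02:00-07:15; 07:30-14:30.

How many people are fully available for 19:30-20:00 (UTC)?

Ines in UTC: 08:45-16:45, 19:00-20:15 (add 6h to convert from UTC-6).
Noa in UTC: 08:15-16:30, 17:15-17:30 (add 6h to convert from UTC-6).
Arjun in UTC: 08:00-12:15, 13:00-18:30 (add 5h to convert from UTC-5).
Mei in UTC: 08:15-11:30, 12:30-16:15, 19:00-21:00 (add 5h to convert from UTC-5).
Ana in UTC: 08:30-09:00, 09:15-12:00, 13:45-16:15 (subtract 3h to convert from UTC+3).
Divya in UTC: 08:00-13:15, 13:30-20:30 (add 6h to convert from UTC-6).
Ines, Mei, and Divya can make the full 19:30-20:00 slot — that's 3.

3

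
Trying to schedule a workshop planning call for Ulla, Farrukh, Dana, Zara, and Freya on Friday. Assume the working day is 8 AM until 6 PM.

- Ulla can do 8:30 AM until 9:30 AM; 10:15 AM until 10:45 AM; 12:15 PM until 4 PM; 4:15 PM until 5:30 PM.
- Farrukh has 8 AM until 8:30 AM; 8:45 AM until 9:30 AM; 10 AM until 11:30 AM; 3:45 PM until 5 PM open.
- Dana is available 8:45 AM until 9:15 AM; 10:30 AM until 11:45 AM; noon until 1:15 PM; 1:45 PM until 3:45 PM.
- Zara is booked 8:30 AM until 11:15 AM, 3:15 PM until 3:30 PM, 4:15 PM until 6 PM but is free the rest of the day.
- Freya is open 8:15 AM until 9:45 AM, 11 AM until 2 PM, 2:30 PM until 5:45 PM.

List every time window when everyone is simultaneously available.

none

Ulla free: 08:30-09:30, 10:15-10:45, 12:15-16:00, 16:15-17:30.
Farrukh free: 08:00-08:30, 08:45-09:30, 10:00-11:30, 15:45-17:00.
Dana free: 08:45-09:15, 10:30-11:45, 12:00-13:15, 13:45-15:45.
Zara free: 08:00-08:30, 11:15-15:15, 15:30-16:15 (invert busy blocks within the working day).
Freya free: 08:15-09:45, 11:00-14:00, 14:30-17:45.
Ulla ∩ Farrukh: 08:45-09:30, 10:15-10:45, 15:45-16:00, 16:15-17:00.
Ulla ∩ Farrukh ∩ Dana: 08:45-09:15, 10:30-10:45.
Ulla ∩ Farrukh ∩ Dana ∩ Zara: ∅.
Ulla ∩ Farrukh ∩ Dana ∩ Zara ∩ Freya: ∅.
There is no time when everyone is free.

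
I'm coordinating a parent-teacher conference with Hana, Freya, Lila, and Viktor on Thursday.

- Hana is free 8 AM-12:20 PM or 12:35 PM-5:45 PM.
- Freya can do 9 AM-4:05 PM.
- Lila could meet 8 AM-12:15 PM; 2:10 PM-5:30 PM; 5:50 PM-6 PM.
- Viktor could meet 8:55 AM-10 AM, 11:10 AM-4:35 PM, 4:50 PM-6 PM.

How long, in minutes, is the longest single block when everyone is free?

Hana ∩ Freya: 09:00-12:20, 12:35-16:05.
Hana ∩ Freya ∩ Lila: 09:00-12:15, 14:10-16:05.
Hana ∩ Freya ∩ Lila ∩ Viktor: 09:00-10:00, 11:10-12:15, 14:10-16:05.
The longest is 14:10-16:05 at 115 minutes.

115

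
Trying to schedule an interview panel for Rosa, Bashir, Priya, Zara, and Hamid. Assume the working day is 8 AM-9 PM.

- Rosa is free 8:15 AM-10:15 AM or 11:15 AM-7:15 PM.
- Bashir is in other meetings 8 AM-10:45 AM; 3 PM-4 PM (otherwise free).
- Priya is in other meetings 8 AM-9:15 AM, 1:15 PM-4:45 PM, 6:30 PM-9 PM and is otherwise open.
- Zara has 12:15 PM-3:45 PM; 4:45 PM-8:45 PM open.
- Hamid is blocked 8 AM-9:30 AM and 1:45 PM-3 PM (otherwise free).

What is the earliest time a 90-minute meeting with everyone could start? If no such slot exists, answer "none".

16:45

Rosa free: 08:15-10:15, 11:15-19:15.
Bashir free: 10:45-15:00, 16:00-21:00 (invert busy blocks within the working day).
Priya free: 09:15-13:15, 16:45-18:30 (invert busy blocks within the working day).
Zara free: 12:15-15:45, 16:45-20:45.
Hamid free: 09:30-13:45, 15:00-21:00 (invert busy blocks within the working day).
Rosa ∩ Bashir: 11:15-15:00, 16:00-19:15.
Rosa ∩ Bashir ∩ Priya: 11:15-13:15, 16:45-18:30.
Rosa ∩ Bashir ∩ Priya ∩ Zara: 12:15-13:15, 16:45-18:30.
Rosa ∩ Bashir ∩ Priya ∩ Zara ∩ Hamid: 12:15-13:15, 16:45-18:30.
So the common availability across everyone is 12:15-13:15, 16:45-18:30.
The first common window of at least 90 minutes is 16:45-18:30, so the earliest start is 16:45.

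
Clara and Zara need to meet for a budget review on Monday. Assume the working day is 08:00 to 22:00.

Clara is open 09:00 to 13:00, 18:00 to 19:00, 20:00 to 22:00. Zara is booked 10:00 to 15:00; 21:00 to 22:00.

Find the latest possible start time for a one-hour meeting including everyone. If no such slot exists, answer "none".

Clara free: 09:00-13:00, 18:00-19:00, 20:00-22:00.
Zara free: 08:00-10:00, 15:00-21:00 (invert busy blocks within the working day).
Clara ∩ Zara: 09:00-10:00, 18:00-19:00, 20:00-21:00.
The last common window of at least 60 minutes is 20:00-21:00; a 60-minute meeting can start as late as 20:00 and still end by 21:00.

20:00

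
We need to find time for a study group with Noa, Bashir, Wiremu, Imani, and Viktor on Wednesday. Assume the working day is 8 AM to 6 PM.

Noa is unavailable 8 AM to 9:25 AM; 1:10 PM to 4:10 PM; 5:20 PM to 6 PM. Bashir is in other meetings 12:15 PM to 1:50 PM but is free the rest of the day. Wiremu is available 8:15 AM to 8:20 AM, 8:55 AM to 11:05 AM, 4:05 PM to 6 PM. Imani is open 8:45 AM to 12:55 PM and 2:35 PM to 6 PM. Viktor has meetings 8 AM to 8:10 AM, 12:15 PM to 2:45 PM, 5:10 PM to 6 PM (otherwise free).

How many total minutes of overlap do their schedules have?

Noa free: 09:25-13:10, 16:10-17:20 (invert busy blocks within the working day).
Bashir free: 08:00-12:15, 13:50-18:00 (invert busy blocks within the working day).
Wiremu free: 08:15-08:20, 08:55-11:05, 16:05-18:00.
Imani free: 08:45-12:55, 14:35-18:00.
Viktor free: 08:10-12:15, 14:45-17:10 (invert busy blocks within the working day).
Noa ∩ Bashir: 09:25-12:15, 16:10-17:20.
Noa ∩ Bashir ∩ Wiremu: 09:25-11:05, 16:10-17:20.
Noa ∩ Bashir ∩ Wiremu ∩ Imani: 09:25-11:05, 16:10-17:20.
Noa ∩ Bashir ∩ Wiremu ∩ Imani ∩ Viktor: 09:25-11:05, 16:10-17:10.
So the common availability across everyone is 09:25-11:05, 16:10-17:10.
Summing the common windows: 100 + 60 = 160 minutes.

160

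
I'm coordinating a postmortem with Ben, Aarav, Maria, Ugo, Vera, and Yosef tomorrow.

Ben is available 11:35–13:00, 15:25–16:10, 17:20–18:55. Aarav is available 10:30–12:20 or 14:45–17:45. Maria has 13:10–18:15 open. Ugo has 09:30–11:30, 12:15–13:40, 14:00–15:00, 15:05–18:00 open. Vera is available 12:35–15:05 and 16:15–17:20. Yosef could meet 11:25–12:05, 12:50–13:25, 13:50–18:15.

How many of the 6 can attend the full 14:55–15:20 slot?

3

Aarav, Maria, and Yosef can make the full 14:55-15:20 slot — that's 3.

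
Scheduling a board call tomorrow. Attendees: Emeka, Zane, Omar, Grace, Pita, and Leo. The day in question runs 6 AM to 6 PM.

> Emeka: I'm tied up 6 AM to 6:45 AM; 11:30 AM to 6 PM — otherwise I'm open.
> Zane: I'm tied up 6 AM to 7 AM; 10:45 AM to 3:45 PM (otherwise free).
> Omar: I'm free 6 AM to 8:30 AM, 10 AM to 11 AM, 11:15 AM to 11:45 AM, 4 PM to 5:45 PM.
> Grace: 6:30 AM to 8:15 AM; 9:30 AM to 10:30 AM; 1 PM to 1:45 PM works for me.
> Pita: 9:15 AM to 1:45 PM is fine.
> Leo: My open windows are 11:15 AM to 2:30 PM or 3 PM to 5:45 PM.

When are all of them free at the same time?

none

Emeka free: 06:45-11:30 (invert busy blocks within the working day).
Zane free: 07:00-10:45, 15:45-18:00 (invert busy blocks within the working day).
Omar free: 06:00-08:30, 10:00-11:00, 11:15-11:45, 16:00-17:45.
Grace free: 06:30-08:15, 09:30-10:30, 13:00-13:45.
Pita free: 09:15-13:45.
Leo free: 11:15-14:30, 15:00-17:45.
Emeka ∩ Zane: 07:00-10:45.
Emeka ∩ Zane ∩ Omar: 07:00-08:30, 10:00-10:45.
Emeka ∩ Zane ∩ Omar ∩ Grace: 07:00-08:15, 10:00-10:30.
Emeka ∩ Zane ∩ Omar ∩ Grace ∩ Pita: 10:00-10:30.
Emeka ∩ Zane ∩ Omar ∩ Grace ∩ Pita ∩ Leo: ∅.
There is no time when everyone is free.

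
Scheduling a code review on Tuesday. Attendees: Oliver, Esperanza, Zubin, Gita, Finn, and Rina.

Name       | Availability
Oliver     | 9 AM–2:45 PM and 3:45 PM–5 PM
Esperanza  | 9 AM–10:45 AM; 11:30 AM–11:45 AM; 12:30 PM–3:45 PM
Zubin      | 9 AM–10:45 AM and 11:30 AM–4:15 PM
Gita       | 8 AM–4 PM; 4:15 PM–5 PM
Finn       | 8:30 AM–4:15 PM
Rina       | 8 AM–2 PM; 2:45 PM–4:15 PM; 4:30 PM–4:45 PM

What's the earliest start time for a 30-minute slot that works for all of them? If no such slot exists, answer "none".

09:00

Oliver ∩ Esperanza: 09:00-10:45, 11:30-11:45, 12:30-14:45.
Oliver ∩ Esperanza ∩ Zubin: 09:00-10:45, 11:30-11:45, 12:30-14:45.
Oliver ∩ Esperanza ∩ Zubin ∩ Gita: 09:00-10:45, 11:30-11:45, 12:30-14:45.
Oliver ∩ Esperanza ∩ Zubin ∩ Gita ∩ Finn: 09:00-10:45, 11:30-11:45, 12:30-14:45.
Oliver ∩ Esperanza ∩ Zubin ∩ Gita ∩ Finn ∩ Rina: 09:00-10:45, 11:30-11:45, 12:30-14:00.
The first common window of at least 30 minutes is 09:00-10:45, so the earliest start is 09:00.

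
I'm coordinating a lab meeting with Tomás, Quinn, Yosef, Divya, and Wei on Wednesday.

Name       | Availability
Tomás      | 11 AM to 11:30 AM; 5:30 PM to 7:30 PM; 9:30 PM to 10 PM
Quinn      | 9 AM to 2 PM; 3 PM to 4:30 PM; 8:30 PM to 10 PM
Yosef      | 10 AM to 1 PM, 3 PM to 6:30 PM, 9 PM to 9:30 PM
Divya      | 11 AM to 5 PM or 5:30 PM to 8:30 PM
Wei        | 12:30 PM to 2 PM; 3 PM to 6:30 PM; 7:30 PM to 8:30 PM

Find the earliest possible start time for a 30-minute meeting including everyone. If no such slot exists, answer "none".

Tomás ∩ Quinn: 11:00-11:30, 21:30-22:00.
Tomás ∩ Quinn ∩ Yosef: 11:00-11:30.
Tomás ∩ Quinn ∩ Yosef ∩ Divya: 11:00-11:30.
Tomás ∩ Quinn ∩ Yosef ∩ Divya ∩ Wei: ∅.
There is no time when everyone is free.
No common window is at least 30 minutes long.

none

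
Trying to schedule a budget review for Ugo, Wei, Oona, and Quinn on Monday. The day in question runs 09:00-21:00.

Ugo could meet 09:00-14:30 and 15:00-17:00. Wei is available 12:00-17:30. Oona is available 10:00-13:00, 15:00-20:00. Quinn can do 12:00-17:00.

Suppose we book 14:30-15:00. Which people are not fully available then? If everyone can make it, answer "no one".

Oona, Ugo

Ugo: not fully free for 14:30-15:00. Wei: free for 14:30-15:00. Oona: not fully free for 14:30-15:00. Quinn: free for 14:30-15:00.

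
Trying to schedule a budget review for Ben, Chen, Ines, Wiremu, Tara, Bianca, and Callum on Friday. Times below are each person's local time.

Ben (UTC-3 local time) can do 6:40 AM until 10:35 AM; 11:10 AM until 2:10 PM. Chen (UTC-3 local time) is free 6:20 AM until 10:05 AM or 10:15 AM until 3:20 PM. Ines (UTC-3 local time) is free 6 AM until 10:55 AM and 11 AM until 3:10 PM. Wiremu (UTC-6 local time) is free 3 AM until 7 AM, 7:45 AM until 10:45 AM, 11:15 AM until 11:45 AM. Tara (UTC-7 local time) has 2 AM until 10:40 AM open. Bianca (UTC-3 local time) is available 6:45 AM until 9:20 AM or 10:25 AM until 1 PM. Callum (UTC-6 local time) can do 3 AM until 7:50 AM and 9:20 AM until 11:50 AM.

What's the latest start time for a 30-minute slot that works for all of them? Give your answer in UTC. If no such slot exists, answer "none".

15:30

Ben in UTC: 09:40-13:35, 14:10-17:10 (add 3h to convert from UTC-3).
Chen in UTC: 09:20-13:05, 13:15-18:20 (add 3h to convert from UTC-3).
Ines in UTC: 09:00-13:55, 14:00-18:10 (add 3h to convert from UTC-3).
Wiremu in UTC: 09:00-13:00, 13:45-16:45, 17:15-17:45 (add 6h to convert from UTC-6).
Tara in UTC: 09:00-17:40 (add 7h to convert from UTC-7).
Bianca in UTC: 09:45-12:20, 13:25-16:00 (add 3h to convert from UTC-3).
Callum in UTC: 09:00-13:50, 15:20-17:50 (add 6h to convert from UTC-6).
Ben ∩ Chen: 09:40-13:05, 13:15-13:35, 14:10-17:10.
Ben ∩ Chen ∩ Ines: 09:40-13:05, 13:15-13:35, 14:10-17:10.
Ben ∩ Chen ∩ Ines ∩ Wiremu: 09:40-13:00, 14:10-16:45.
Ben ∩ Chen ∩ Ines ∩ Wiremu ∩ Tara: 09:40-13:00, 14:10-16:45.
Ben ∩ Chen ∩ Ines ∩ Wiremu ∩ Tara ∩ Bianca: 09:45-12:20, 14:10-16:00.
Ben ∩ Chen ∩ Ines ∩ Wiremu ∩ Tara ∩ Bianca ∩ Callum: 09:45-12:20, 15:20-16:00.
The last common window of at least 30 minutes is 15:20-16:00; a 30-minute meeting can start as late as 15:30 and still end by 16:00.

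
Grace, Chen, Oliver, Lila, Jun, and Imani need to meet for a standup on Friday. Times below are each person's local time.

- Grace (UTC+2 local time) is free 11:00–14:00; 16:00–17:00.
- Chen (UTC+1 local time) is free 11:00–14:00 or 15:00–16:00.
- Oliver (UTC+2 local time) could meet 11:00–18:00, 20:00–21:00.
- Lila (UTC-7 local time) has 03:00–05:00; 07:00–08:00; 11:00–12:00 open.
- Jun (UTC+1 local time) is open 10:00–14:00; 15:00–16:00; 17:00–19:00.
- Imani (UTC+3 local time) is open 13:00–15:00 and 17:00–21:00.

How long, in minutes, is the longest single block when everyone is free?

120

Grace in UTC: 09:00-12:00, 14:00-15:00 (subtract 2h to convert from UTC+2).
Chen in UTC: 10:00-13:00, 14:00-15:00 (subtract 1h to convert from UTC+1).
Oliver in UTC: 09:00-16:00, 18:00-19:00 (subtract 2h to convert from UTC+2).
Lila in UTC: 10:00-12:00, 14:00-15:00, 18:00-19:00 (add 7h to convert from UTC-7).
Jun in UTC: 09:00-13:00, 14:00-15:00, 16:00-18:00 (subtract 1h to convert from UTC+1).
Imani in UTC: 10:00-12:00, 14:00-18:00 (subtract 3h to convert from UTC+3).
Grace ∩ Chen: 10:00-12:00, 14:00-15:00.
Grace ∩ Chen ∩ Oliver: 10:00-12:00, 14:00-15:00.
Grace ∩ Chen ∩ Oliver ∩ Lila: 10:00-12:00, 14:00-15:00.
Grace ∩ Chen ∩ Oliver ∩ Lila ∩ Jun: 10:00-12:00, 14:00-15:00.
Grace ∩ Chen ∩ Oliver ∩ Lila ∩ Jun ∩ Imani: 10:00-12:00, 14:00-15:00.
So the common availability across everyone is 10:00-12:00, 14:00-15:00.
The longest is 10:00-12:00 at 120 minutes.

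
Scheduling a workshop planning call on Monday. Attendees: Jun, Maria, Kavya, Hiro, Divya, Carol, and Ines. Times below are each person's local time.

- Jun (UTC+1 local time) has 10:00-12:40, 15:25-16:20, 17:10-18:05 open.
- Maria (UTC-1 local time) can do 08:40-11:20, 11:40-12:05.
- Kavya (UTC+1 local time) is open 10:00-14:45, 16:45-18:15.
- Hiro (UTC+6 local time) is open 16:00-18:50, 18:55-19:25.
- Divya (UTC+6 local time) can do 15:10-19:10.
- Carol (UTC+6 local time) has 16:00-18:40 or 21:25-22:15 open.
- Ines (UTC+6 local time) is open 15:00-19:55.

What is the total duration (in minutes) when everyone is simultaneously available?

Jun in UTC: 09:00-11:40, 14:25-15:20, 16:10-17:05 (subtract 1h to convert from UTC+1).
Maria in UTC: 09:40-12:20, 12:40-13:05 (add 1h to convert from UTC-1).
Kavya in UTC: 09:00-13:45, 15:45-17:15 (subtract 1h to convert from UTC+1).
Hiro in UTC: 10:00-12:50, 12:55-13:25 (subtract 6h to convert from UTC+6).
Divya in UTC: 09:10-13:10 (subtract 6h to convert from UTC+6).
Carol in UTC: 10:00-12:40, 15:25-16:15 (subtract 6h to convert from UTC+6).
Ines in UTC: 09:00-13:55 (subtract 6h to convert from UTC+6).
Jun ∩ Maria: 09:40-11:40.
Jun ∩ Maria ∩ Kavya: 09:40-11:40.
Jun ∩ Maria ∩ Kavya ∩ Hiro: 10:00-11:40.
Jun ∩ Maria ∩ Kavya ∩ Hiro ∩ Divya: 10:00-11:40.
Jun ∩ Maria ∩ Kavya ∩ Hiro ∩ Divya ∩ Carol: 10:00-11:40.
Jun ∩ Maria ∩ Kavya ∩ Hiro ∩ Divya ∩ Carol ∩ Ines: 10:00-11:40.
That's a single block of 100 minutes.

100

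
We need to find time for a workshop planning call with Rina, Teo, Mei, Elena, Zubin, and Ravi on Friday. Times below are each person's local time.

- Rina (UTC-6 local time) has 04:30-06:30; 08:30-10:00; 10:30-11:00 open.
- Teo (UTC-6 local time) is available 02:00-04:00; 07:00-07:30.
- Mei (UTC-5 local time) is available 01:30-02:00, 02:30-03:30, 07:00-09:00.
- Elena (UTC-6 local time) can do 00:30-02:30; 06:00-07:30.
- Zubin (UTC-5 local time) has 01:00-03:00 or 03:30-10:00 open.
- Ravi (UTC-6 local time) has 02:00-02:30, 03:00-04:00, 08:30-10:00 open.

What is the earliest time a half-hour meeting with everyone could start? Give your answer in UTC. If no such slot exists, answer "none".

Rina in UTC: 10:30-12:30, 14:30-16:00, 16:30-17:00 (add 6h to convert from UTC-6).
Teo in UTC: 08:00-10:00, 13:00-13:30 (add 6h to convert from UTC-6).
Mei in UTC: 06:30-07:00, 07:30-08:30, 12:00-14:00 (add 5h to convert from UTC-5).
Elena in UTC: 06:30-08:30, 12:00-13:30 (add 6h to convert from UTC-6).
Zubin in UTC: 06:00-08:00, 08:30-15:00 (add 5h to convert from UTC-5).
Ravi in UTC: 08:00-08:30, 09:00-10:00, 14:30-16:00 (add 6h to convert from UTC-6).
Rina ∩ Teo: ∅.
Rina ∩ Teo ∩ Mei: ∅.
Rina ∩ Teo ∩ Mei ∩ Elena: ∅.
Rina ∩ Teo ∩ Mei ∩ Elena ∩ Zubin: ∅.
Rina ∩ Teo ∩ Mei ∩ Elena ∩ Zubin ∩ Ravi: ∅.
There is no time when everyone is free.
No common window is at least 30 minutes long.

none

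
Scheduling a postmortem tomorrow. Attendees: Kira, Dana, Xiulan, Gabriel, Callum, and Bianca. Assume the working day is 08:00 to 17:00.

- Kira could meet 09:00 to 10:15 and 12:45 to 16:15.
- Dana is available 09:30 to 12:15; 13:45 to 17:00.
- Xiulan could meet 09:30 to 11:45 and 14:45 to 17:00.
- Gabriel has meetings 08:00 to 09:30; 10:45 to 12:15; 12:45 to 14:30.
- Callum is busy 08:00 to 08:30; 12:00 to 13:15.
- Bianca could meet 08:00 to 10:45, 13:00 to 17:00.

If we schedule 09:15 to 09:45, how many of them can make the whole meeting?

3

Kira free: 09:00-10:15, 12:45-16:15.
Dana free: 09:30-12:15, 13:45-17:00.
Xiulan free: 09:30-11:45, 14:45-17:00.
Gabriel free: 09:30-10:45, 12:15-12:45, 14:30-17:00 (invert busy blocks within the working day).
Callum free: 08:30-12:00, 13:15-17:00 (invert busy blocks within the working day).
Bianca free: 08:00-10:45, 13:00-17:00.
Kira, Callum, and Bianca can make the full 09:15-09:45 slot — that's 3.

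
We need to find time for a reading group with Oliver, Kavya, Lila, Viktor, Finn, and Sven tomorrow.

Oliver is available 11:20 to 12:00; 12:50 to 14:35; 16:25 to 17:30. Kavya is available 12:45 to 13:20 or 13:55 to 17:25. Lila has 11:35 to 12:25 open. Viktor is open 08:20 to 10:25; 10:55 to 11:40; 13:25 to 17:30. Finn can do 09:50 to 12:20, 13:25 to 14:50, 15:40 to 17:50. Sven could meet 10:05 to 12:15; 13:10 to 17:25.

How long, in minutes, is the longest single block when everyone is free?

0

Oliver ∩ Kavya: 12:50-13:20, 13:55-14:35, 16:25-17:25.
Oliver ∩ Kavya ∩ Lila: ∅.
Oliver ∩ Kavya ∩ Lila ∩ Viktor: ∅.
Oliver ∩ Kavya ∩ Lila ∩ Viktor ∩ Finn: ∅.
Oliver ∩ Kavya ∩ Lila ∩ Viktor ∩ Finn ∩ Sven: ∅.
There is no time when everyone is free.
No common window exists, so the longest block is 0 minutes.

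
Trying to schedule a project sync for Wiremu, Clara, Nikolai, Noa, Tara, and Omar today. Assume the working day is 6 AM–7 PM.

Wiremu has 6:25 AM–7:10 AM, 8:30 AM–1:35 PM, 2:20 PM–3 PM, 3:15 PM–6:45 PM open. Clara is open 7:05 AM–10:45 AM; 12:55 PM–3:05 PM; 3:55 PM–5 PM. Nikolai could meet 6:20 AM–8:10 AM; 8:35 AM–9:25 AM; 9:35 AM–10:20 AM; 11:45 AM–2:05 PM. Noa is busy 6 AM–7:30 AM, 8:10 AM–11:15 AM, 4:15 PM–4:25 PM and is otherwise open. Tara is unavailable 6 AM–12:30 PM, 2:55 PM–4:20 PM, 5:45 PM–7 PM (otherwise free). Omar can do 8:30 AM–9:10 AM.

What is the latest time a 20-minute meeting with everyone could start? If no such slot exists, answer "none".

Wiremu free: 06:25-07:10, 08:30-13:35, 14:20-15:00, 15:15-18:45.
Clara free: 07:05-10:45, 12:55-15:05, 15:55-17:00.
Nikolai free: 06:20-08:10, 08:35-09:25, 09:35-10:20, 11:45-14:05.
Noa free: 07:30-08:10, 11:15-16:15, 16:25-19:00 (invert busy blocks within the working day).
Tara free: 12:30-14:55, 16:20-17:45 (invert busy blocks within the working day).
Omar free: 08:30-09:10.
Wiremu ∩ Clara: 07:05-07:10, 08:30-10:45, 12:55-13:35, 14:20-15:00, 15:55-17:00.
Wiremu ∩ Clara ∩ Nikolai: 07:05-07:10, 08:35-09:25, 09:35-10:20, 12:55-13:35.
Wiremu ∩ Clara ∩ Nikolai ∩ Noa: 12:55-13:35.
Wiremu ∩ Clara ∩ Nikolai ∩ Noa ∩ Tara: 12:55-13:35.
Wiremu ∩ Clara ∩ Nikolai ∩ Noa ∩ Tara ∩ Omar: ∅.
There is no time when everyone is free.
No common window is at least 20 minutes long.

none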